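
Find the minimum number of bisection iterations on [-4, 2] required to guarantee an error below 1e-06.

We need (b-a)/2^n ≤ 1e-06
(2 - (-4))/2^n ≤ 1e-06
6/2^n ≤ 1e-06
2^n ≥ 6000000
n ≥ log₂(6000000) = 22.52
n ≥ 23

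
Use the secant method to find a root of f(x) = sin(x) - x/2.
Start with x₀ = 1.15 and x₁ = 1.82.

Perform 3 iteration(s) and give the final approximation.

f(x) = sin(x) - x/2
x₀ = 1.15, x₁ = 1.82

Secant formula: x_{n+1} = x_n - f(x_n)(x_n - x_{n-1})/(f(x_n) - f(x_{n-1}))

Iteration 1:
  f(1.150000) = 0.337764
  f(1.820000) = 0.059109
  x_2 = 1.820000 - 0.059109×(1.820000 - 1.150000)/(0.059109 - 0.337764)
       = 1.962122
Iteration 2:
  f(1.820000) = 0.059109
  f(1.962122) = -0.056657
  x_3 = 1.962122 - (-0.056657)×(1.962122 - 1.820000)/(-0.056657 - 0.059109)
       = 1.892566
Iteration 3:
  f(1.962122) = -0.056657
  f(1.892566) = 0.002394
  x_4 = 1.892566 - 0.002394×(1.892566 - 1.962122)/(0.002394 - (-0.056657))
       = 1.895386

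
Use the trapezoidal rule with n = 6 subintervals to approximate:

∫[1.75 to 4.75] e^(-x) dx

f(x) = e^(-x)
a = 1.75, b = 4.75, n = 6
h = (b - a)/n = 0.500000

Trapezoidal rule: (h/2)[f(x₀) + 2f(x₁) + 2f(x₂) + ... + f(xₙ)]

x_0 = 1.7500, f(x_0) = 0.173774, coefficient = 1
x_1 = 2.2500, f(x_1) = 0.105399, coefficient = 2
x_2 = 2.7500, f(x_2) = 0.063928, coefficient = 2
x_3 = 3.2500, f(x_3) = 0.038774, coefficient = 2
x_4 = 3.7500, f(x_4) = 0.023518, coefficient = 2
x_5 = 4.2500, f(x_5) = 0.014264, coefficient = 2
x_6 = 4.7500, f(x_6) = 0.008652, coefficient = 1

I ≈ (0.500000/2) × 0.674192 = 0.168548
Exact value: 0.165122
Error: 0.003426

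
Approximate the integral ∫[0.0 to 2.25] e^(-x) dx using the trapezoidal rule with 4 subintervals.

f(x) = e^(-x)
a = 0.0, b = 2.25, n = 4
h = (b - a)/n = 0.562500

Trapezoidal rule: (h/2)[f(x₀) + 2f(x₁) + 2f(x₂) + ... + f(xₙ)]

x_0 = 0.0000, f(x_0) = 1.000000, coefficient = 1
x_1 = 0.5625, f(x_1) = 0.569783, coefficient = 2
x_2 = 1.1250, f(x_2) = 0.324652, coefficient = 2
x_3 = 1.6875, f(x_3) = 0.184981, coefficient = 2
x_4 = 2.2500, f(x_4) = 0.105399, coefficient = 1

I ≈ (0.562500/2) × 3.264233 = 0.918065
Exact value: 0.894601
Error: 0.023465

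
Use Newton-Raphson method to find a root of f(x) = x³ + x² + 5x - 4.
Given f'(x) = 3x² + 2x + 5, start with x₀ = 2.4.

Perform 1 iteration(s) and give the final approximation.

f(x) = x³ + x² + 5x - 4
f'(x) = 3x² + 2x + 5
x₀ = 2.4

Newton-Raphson formula: x_{n+1} = x_n - f(x_n)/f'(x_n)

Iteration 1:
  f(2.400000) = 27.584000
  f'(2.400000) = 27.080000
  x_1 = 2.400000 - 27.584000/27.080000 = 1.381388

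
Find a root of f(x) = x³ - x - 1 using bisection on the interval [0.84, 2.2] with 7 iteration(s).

f(x) = x³ - x - 1
Initial interval: [0.84, 2.2]

Iteration 1:
  c_1 = (0.840000 + 2.200000)/2 = 1.520000
  f(c_1) = f(1.520000) = 0.991808
  f(a) × f(c) < 0, new interval: [0.840000, 1.520000]
Iteration 2:
  c_2 = (0.840000 + 1.520000)/2 = 1.180000
  f(c_2) = f(1.180000) = -0.536968
  f(a) × f(c) ≥ 0, new interval: [1.180000, 1.520000]
Iteration 3:
  c_3 = (1.180000 + 1.520000)/2 = 1.350000
  f(c_3) = f(1.350000) = 0.110375
  f(a) × f(c) < 0, new interval: [1.180000, 1.350000]
Iteration 4:
  c_4 = (1.180000 + 1.350000)/2 = 1.265000
  f(c_4) = f(1.265000) = -0.240715
  f(a) × f(c) ≥ 0, new interval: [1.265000, 1.350000]
Iteration 5:
  c_5 = (1.265000 + 1.350000)/2 = 1.307500
  f(c_5) = f(1.307500) = -0.072255
  f(a) × f(c) ≥ 0, new interval: [1.307500, 1.350000]
Iteration 6:
  c_6 = (1.307500 + 1.350000)/2 = 1.328750
  f(c_6) = f(1.328750) = 0.017260
  f(a) × f(c) < 0, new interval: [1.307500, 1.328750]
Iteration 7:
  c_7 = (1.307500 + 1.328750)/2 = 1.318125
  f(c_7) = f(1.318125) = -0.027944
  f(a) × f(c) ≥ 0, new interval: [1.318125, 1.328750]

After 7 iteration(s), the approximation is c_7 = 1.318125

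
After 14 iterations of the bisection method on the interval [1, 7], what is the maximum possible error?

Bisection error bound: |error| ≤ (b-a)/2^n
|error| ≤ (7 - 1)/2^14 = 6/2^14
|error| ≤ 0.0003662109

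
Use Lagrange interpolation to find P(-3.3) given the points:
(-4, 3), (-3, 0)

Lagrange interpolation formula:
P(x) = Σ yᵢ × Lᵢ(x)
where Lᵢ(x) = Π_{j≠i} (x - xⱼ)/(xᵢ - xⱼ)

L_0(-3.3) = (-3.3 - (-3))/(-4 - (-3)) = 0.300000
L_1(-3.3) = (-3.3 - (-4))/(-3 - (-4)) = 0.700000

P(-3.3) = 3×L_0(-3.3) + 0×L_1(-3.3)
P(-3.3) = 0.900000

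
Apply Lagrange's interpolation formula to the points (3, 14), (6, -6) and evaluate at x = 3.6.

Lagrange interpolation formula:
P(x) = Σ yᵢ × Lᵢ(x)
where Lᵢ(x) = Π_{j≠i} (x - xⱼ)/(xᵢ - xⱼ)

L_0(3.6) = (3.6 - 6)/(3 - 6) = 0.800000
L_1(3.6) = (3.6 - 3)/(6 - 3) = 0.200000

P(3.6) = 14×L_0(3.6) + (-6)×L_1(3.6)
P(3.6) = 10.000000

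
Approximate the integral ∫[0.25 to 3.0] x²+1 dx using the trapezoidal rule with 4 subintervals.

f(x) = x²+1
a = 0.25, b = 3.0, n = 4
h = (b - a)/n = 0.687500

Trapezoidal rule: (h/2)[f(x₀) + 2f(x₁) + 2f(x₂) + ... + f(xₙ)]

x_0 = 0.2500, f(x_0) = 1.062500, coefficient = 1
x_1 = 0.9375, f(x_1) = 1.878906, coefficient = 2
x_2 = 1.6250, f(x_2) = 3.640625, coefficient = 2
x_3 = 2.3125, f(x_3) = 6.347656, coefficient = 2
x_4 = 3.0000, f(x_4) = 10.000000, coefficient = 1

I ≈ (0.687500/2) × 34.796875 = 11.961426
Exact value: 11.744792
Error: 0.216634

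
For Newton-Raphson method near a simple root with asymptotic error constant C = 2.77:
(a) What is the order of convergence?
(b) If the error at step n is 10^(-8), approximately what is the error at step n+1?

(a) Newton-Raphson has quadratic (order 2) convergence near simple roots.
    This means |e_{n+1}| ≈ C|e_n|².

(b) With |e_n| = 10^(-8) and C = 2.77:
    |e_{n+1}| ≈ 2.77 × (10^(-8))² = 2.77 × 10^(-16)

(a) 2 (quadratic); (b) |e_{n+1}| ≈ 2.770e-16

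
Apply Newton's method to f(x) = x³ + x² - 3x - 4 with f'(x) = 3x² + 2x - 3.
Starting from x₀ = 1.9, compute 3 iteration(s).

f(x) = x³ + x² - 3x - 4
f'(x) = 3x² + 2x - 3
x₀ = 1.9

Newton-Raphson formula: x_{n+1} = x_n - f(x_n)/f'(x_n)

Iteration 1:
  f(1.900000) = 0.769000
  f'(1.900000) = 11.630000
  x_1 = 1.900000 - 0.769000/11.630000 = 1.833878
Iteration 2:
  f(1.833878) = 0.029004
  f'(1.833878) = 10.757080
  x_2 = 1.833878 - 0.029004/10.757080 = 1.831182
Iteration 3:
  f(1.831182) = 0.000047
  f'(1.831182) = 10.722042
  x_3 = 1.831182 - 0.000047/10.722042 = 1.831177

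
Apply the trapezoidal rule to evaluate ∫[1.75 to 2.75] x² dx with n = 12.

f(x) = x²
a = 1.75, b = 2.75, n = 12
h = (b - a)/n = 0.083333

Trapezoidal rule: (h/2)[f(x₀) + 2f(x₁) + 2f(x₂) + ... + f(xₙ)]

x_0 = 1.7500, f(x_0) = 3.062500, coefficient = 1
x_1 = 1.8333, f(x_1) = 3.361111, coefficient = 2
x_2 = 1.9167, f(x_2) = 3.673611, coefficient = 2
x_3 = 2.0000, f(x_3) = 4.000000, coefficient = 2
x_4 = 2.0833, f(x_4) = 4.340278, coefficient = 2
x_5 = 2.1667, f(x_5) = 4.694444, coefficient = 2
x_6 = 2.2500, f(x_6) = 5.062500, coefficient = 2
x_7 = 2.3333, f(x_7) = 5.444444, coefficient = 2
x_8 = 2.4167, f(x_8) = 5.840278, coefficient = 2
x_9 = 2.5000, f(x_9) = 6.250000, coefficient = 2
x_10 = 2.5833, f(x_10) = 6.673611, coefficient = 2
x_11 = 2.6667, f(x_11) = 7.111111, coefficient = 2
x_12 = 2.7500, f(x_12) = 7.562500, coefficient = 1

I ≈ (0.083333/2) × 123.527778 = 5.146991
Exact value: 5.145833
Error: 0.001157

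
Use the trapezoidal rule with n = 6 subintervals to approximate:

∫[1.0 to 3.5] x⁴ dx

f(x) = x⁴
a = 1.0, b = 3.5, n = 6
h = (b - a)/n = 0.416667

Trapezoidal rule: (h/2)[f(x₀) + 2f(x₁) + 2f(x₂) + ... + f(xₙ)]

x_0 = 1.0000, f(x_0) = 1.000000, coefficient = 1
x_1 = 1.4167, f(x_1) = 4.027826, coefficient = 2
x_2 = 1.8333, f(x_2) = 11.297068, coefficient = 2
x_3 = 2.2500, f(x_3) = 25.628906, coefficient = 2
x_4 = 2.6667, f(x_4) = 50.567901, coefficient = 2
x_5 = 3.0833, f(x_5) = 90.381993, coefficient = 2
x_6 = 3.5000, f(x_6) = 150.062500, coefficient = 1

I ≈ (0.416667/2) × 514.869888 = 107.264560
Exact value: 104.843750
Error: 2.420810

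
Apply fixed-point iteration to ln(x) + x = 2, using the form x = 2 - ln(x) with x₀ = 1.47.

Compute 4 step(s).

Equation: ln(x) + x = 2
Fixed-point form: x = 2 - ln(x)
x₀ = 1.47

x_1 = g(1.470000) = 1.614738
x_2 = g(1.614738) = 1.520828
x_3 = g(1.520828) = 1.580745
x_4 = g(1.580745) = 1.542104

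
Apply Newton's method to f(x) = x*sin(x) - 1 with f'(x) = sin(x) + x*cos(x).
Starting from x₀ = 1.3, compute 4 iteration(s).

f(x) = x*sin(x) - 1
f'(x) = sin(x) + x*cos(x)
x₀ = 1.3

Newton-Raphson formula: x_{n+1} = x_n - f(x_n)/f'(x_n)

Iteration 1:
  f(1.300000) = 0.252626
  f'(1.300000) = 1.311307
  x_1 = 1.300000 - 0.252626/1.311307 = 1.107348
Iteration 2:
  f(1.107348) = -0.009459
  f'(1.107348) = 1.389540
  x_2 = 1.107348 - (-0.009459)/1.389540 = 1.114155
Iteration 3:
  f(1.114155) = -0.000002
  f'(1.114155) = 1.388810
  x_3 = 1.114155 - (-0.000002)/1.388810 = 1.114157
Iteration 4:
  f(1.114157) = 0.000000
  f'(1.114157) = 1.388809
  x_4 = 1.114157 - 0.000000/1.388809 = 1.114157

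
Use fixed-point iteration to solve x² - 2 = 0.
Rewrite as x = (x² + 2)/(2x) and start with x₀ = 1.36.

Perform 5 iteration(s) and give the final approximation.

Equation: x² - 2 = 0
Fixed-point form: x = (x² + 2)/(2x)
x₀ = 1.36

x_1 = g(1.360000) = 1.415294
x_2 = g(1.415294) = 1.414214
x_3 = g(1.414214) = 1.414214
x_4 = g(1.414214) = 1.414214
x_5 = g(1.414214) = 1.414214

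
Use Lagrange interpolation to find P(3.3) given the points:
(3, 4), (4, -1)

Lagrange interpolation formula:
P(x) = Σ yᵢ × Lᵢ(x)
where Lᵢ(x) = Π_{j≠i} (x - xⱼ)/(xᵢ - xⱼ)

L_0(3.3) = (3.3 - 4)/(3 - 4) = 0.700000
L_1(3.3) = (3.3 - 3)/(4 - 3) = 0.300000

P(3.3) = 4×L_0(3.3) + (-1)×L_1(3.3)
P(3.3) = 2.500000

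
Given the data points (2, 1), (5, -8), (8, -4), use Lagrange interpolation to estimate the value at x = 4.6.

Lagrange interpolation formula:
P(x) = Σ yᵢ × Lᵢ(x)
where Lᵢ(x) = Π_{j≠i} (x - xⱼ)/(xᵢ - xⱼ)

L_0(4.6) = (4.6 - 5)/(2 - 5) × (4.6 - 8)/(2 - 8) = 0.075556
L_1(4.6) = (4.6 - 2)/(5 - 2) × (4.6 - 8)/(5 - 8) = 0.982222
L_2(4.6) = (4.6 - 2)/(8 - 2) × (4.6 - 5)/(8 - 5) = -0.057778

P(4.6) = 1×L_0(4.6) + (-8)×L_1(4.6) + (-4)×L_2(4.6)
P(4.6) = -7.551111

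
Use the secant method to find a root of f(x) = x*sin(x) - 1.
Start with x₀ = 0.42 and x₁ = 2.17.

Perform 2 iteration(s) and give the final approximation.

f(x) = x*sin(x) - 1
x₀ = 0.42, x₁ = 2.17

Secant formula: x_{n+1} = x_n - f(x_n)(x_n - x_{n-1})/(f(x_n) - f(x_{n-1}))

Iteration 1:
  f(0.420000) = -0.828741
  f(2.170000) = 0.791953
  x_2 = 2.170000 - 0.791953×(2.170000 - 0.420000)/(0.791953 - (-0.828741))
       = 1.314861
Iteration 2:
  f(2.170000) = 0.791953
  f(1.314861) = 0.272032
  x_3 = 1.314861 - 0.272032×(1.314861 - 2.170000)/(0.272032 - 0.791953)
       = 0.867437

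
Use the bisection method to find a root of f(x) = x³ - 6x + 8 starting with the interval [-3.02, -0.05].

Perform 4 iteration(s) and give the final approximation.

f(x) = x³ - 6x + 8
Initial interval: [-3.02, -0.05]

Iteration 1:
  c_1 = (-3.020000 + (-0.050000))/2 = -1.535000
  f(c_1) = f(-1.535000) = 13.593195
  f(a) × f(c) < 0, new interval: [-3.020000, -1.535000]
Iteration 2:
  c_2 = (-3.020000 + (-1.535000))/2 = -2.277500
  f(c_2) = f(-2.277500) = 9.851593
  f(a) × f(c) < 0, new interval: [-3.020000, -2.277500]
Iteration 3:
  c_3 = (-3.020000 + (-2.277500))/2 = -2.648750
  f(c_3) = f(-2.648750) = 5.309197
  f(a) × f(c) < 0, new interval: [-3.020000, -2.648750]
Iteration 4:
  c_4 = (-3.020000 + (-2.648750))/2 = -2.834375
  f(c_4) = f(-2.834375) = 2.235784
  f(a) × f(c) < 0, new interval: [-3.020000, -2.834375]

After 4 iteration(s), the approximation is c_4 = -2.834375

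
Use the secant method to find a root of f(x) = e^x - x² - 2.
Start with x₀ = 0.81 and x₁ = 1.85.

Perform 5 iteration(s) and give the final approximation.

f(x) = e^x - x² - 2
x₀ = 0.81, x₁ = 1.85

Secant formula: x_{n+1} = x_n - f(x_n)(x_n - x_{n-1})/(f(x_n) - f(x_{n-1}))

Iteration 1:
  f(0.810000) = -0.408192
  f(1.850000) = 0.937320
  x_2 = 1.850000 - 0.937320×(1.850000 - 0.810000)/(0.937320 - (-0.408192))
       = 1.125508
Iteration 2:
  f(1.850000) = 0.937320
  f(1.125508) = -0.184986
  x_3 = 1.125508 - (-0.184986)×(1.125508 - 1.850000)/(-0.184986 - 0.937320)
       = 1.244924
Iteration 3:
  f(1.125508) = -0.184986
  f(1.244924) = -0.077165
  x_4 = 1.244924 - (-0.077165)×(1.244924 - 1.125508)/(-0.077165 - (-0.184986))
       = 1.330387
Iteration 4:
  f(1.244924) = -0.077165
  f(1.330387) = 0.012577
  x_5 = 1.330387 - 0.012577×(1.330387 - 1.244924)/(0.012577 - (-0.077165))
       = 1.318409
Iteration 5:
  f(1.330387) = 0.012577
  f(1.318409) = -0.000732
  x_6 = 1.318409 - (-0.000732)×(1.318409 - 1.330387)/(-0.000732 - 0.012577)
       = 1.319068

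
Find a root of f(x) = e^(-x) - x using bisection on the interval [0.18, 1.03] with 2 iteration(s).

f(x) = e^(-x) - x
Initial interval: [0.18, 1.03]

Iteration 1:
  c_1 = (0.180000 + 1.030000)/2 = 0.605000
  f(c_1) = f(0.605000) = -0.058926
  f(a) × f(c) < 0, new interval: [0.180000, 0.605000]
Iteration 2:
  c_2 = (0.180000 + 0.605000)/2 = 0.392500
  f(c_2) = f(0.392500) = 0.282866
  f(a) × f(c) ≥ 0, new interval: [0.392500, 0.605000]

After 2 iteration(s), the approximation is c_2 = 0.392500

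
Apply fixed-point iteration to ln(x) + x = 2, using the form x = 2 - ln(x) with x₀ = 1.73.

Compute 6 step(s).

Equation: ln(x) + x = 2
Fixed-point form: x = 2 - ln(x)
x₀ = 1.73

x_1 = g(1.730000) = 1.451879
x_2 = g(1.451879) = 1.627142
x_3 = g(1.627142) = 1.513175
x_4 = g(1.513175) = 1.585790
x_5 = g(1.585790) = 1.538917
x_6 = g(1.538917) = 1.568921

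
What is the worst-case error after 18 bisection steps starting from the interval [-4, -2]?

Bisection error bound: |error| ≤ (b-a)/2^n
|error| ≤ (-2 - (-4))/2^18 = 2/2^18
|error| ≤ 0.0000076294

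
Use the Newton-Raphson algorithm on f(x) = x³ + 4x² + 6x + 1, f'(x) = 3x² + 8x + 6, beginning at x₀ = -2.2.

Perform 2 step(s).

f(x) = x³ + 4x² + 6x + 1
f'(x) = 3x² + 8x + 6
x₀ = -2.2

Newton-Raphson formula: x_{n+1} = x_n - f(x_n)/f'(x_n)

Iteration 1:
  f(-2.200000) = -3.488000
  f'(-2.200000) = 2.920000
  x_1 = -2.200000 - (-3.488000)/2.920000 = -1.005479
Iteration 2:
  f(-1.005479) = -2.005450
  f'(-1.005479) = 0.989131
  x_2 = -1.005479 - (-2.005450)/0.989131 = 1.022007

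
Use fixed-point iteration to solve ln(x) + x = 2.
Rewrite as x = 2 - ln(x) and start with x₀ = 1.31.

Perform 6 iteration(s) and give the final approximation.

Equation: ln(x) + x = 2
Fixed-point form: x = 2 - ln(x)
x₀ = 1.31

x_1 = g(1.310000) = 1.729973
x_2 = g(1.729973) = 1.451894
x_3 = g(1.451894) = 1.627131
x_4 = g(1.627131) = 1.513182
x_5 = g(1.513182) = 1.585785
x_6 = g(1.585785) = 1.538920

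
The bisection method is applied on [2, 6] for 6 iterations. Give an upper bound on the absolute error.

Bisection error bound: |error| ≤ (b-a)/2^n
|error| ≤ (6 - 2)/2^6 = 4/2^6
|error| ≤ 0.0625000000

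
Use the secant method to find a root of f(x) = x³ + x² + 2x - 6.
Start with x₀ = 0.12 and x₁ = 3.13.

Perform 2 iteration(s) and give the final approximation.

f(x) = x³ + x² + 2x - 6
x₀ = 0.12, x₁ = 3.13

Secant formula: x_{n+1} = x_n - f(x_n)(x_n - x_{n-1})/(f(x_n) - f(x_{n-1}))

Iteration 1:
  f(0.120000) = -5.743872
  f(3.130000) = 40.721197
  x_2 = 3.130000 - 40.721197×(3.130000 - 0.120000)/(40.721197 - (-5.743872))
       = 0.492087
Iteration 2:
  f(3.130000) = 40.721197
  f(0.492087) = -4.654517
  x_3 = 0.492087 - (-4.654517)×(0.492087 - 3.130000)/(-4.654517 - 40.721197)
       = 0.762677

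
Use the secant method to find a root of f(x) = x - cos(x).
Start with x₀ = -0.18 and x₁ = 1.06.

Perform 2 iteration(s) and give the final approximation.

f(x) = x - cos(x)
x₀ = -0.18, x₁ = 1.06

Secant formula: x_{n+1} = x_n - f(x_n)(x_n - x_{n-1})/(f(x_n) - f(x_{n-1}))

Iteration 1:
  f(-0.180000) = -1.163844
  f(1.060000) = 0.571128
  x_2 = 1.060000 - 0.571128×(1.060000 - (-0.180000))/(0.571128 - (-1.163844))
       = 0.651810
Iteration 2:
  f(1.060000) = 0.571128
  f(0.651810) = -0.143178
  x_3 = 0.651810 - (-0.143178)×(0.651810 - 1.060000)/(-0.143178 - 0.571128)
       = 0.733629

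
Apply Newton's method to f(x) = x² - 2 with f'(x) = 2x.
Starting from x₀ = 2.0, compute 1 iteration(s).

f(x) = x² - 2
f'(x) = 2x
x₀ = 2.0

Newton-Raphson formula: x_{n+1} = x_n - f(x_n)/f'(x_n)

Iteration 1:
  f(2.000000) = 2.000000
  f'(2.000000) = 4.000000
  x_1 = 2.000000 - 2.000000/4.000000 = 1.500000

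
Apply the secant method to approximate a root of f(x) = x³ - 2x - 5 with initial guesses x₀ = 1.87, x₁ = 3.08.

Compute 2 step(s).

f(x) = x³ - 2x - 5
x₀ = 1.87, x₁ = 3.08

Secant formula: x_{n+1} = x_n - f(x_n)(x_n - x_{n-1})/(f(x_n) - f(x_{n-1}))

Iteration 1:
  f(1.870000) = -2.200797
  f(3.080000) = 18.058112
  x_2 = 3.080000 - 18.058112×(3.080000 - 1.870000)/(18.058112 - (-2.200797))
       = 2.001447
Iteration 2:
  f(3.080000) = 18.058112
  f(2.001447) = -0.985522
  x_3 = 2.001447 - (-0.985522)×(2.001447 - 3.080000)/(-0.985522 - 18.058112)
       = 2.057262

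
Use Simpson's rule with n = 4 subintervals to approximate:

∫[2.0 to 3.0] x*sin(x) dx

f(x) = x*sin(x)
a = 2.0, b = 3.0, n = 4
h = (b - a)/n = 0.250000

Simpson's rule: (h/3)[f(x₀) + 4f(x₁) + 2f(x₂) + ... + f(xₙ)]

x_0 = 2.0000, f(x_0) = 1.818595, coefficient = 1
x_1 = 2.2500, f(x_1) = 1.750665, coefficient = 4
x_2 = 2.5000, f(x_2) = 1.496180, coefficient = 2
x_3 = 2.7500, f(x_3) = 1.049568, coefficient = 4
x_4 = 3.0000, f(x_4) = 0.423360, coefficient = 1

I ≈ (0.250000/3) × 16.435245 = 1.369604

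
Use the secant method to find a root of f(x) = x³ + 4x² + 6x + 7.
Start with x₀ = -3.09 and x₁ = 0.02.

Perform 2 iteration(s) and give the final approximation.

f(x) = x³ + 4x² + 6x + 7
x₀ = -3.09, x₁ = 0.02

Secant formula: x_{n+1} = x_n - f(x_n)(x_n - x_{n-1})/(f(x_n) - f(x_{n-1}))

Iteration 1:
  f(-3.090000) = -2.851229
  f(0.020000) = 7.121608
  x_2 = 0.020000 - 7.121608×(0.020000 - (-3.090000))/(7.121608 - (-2.851229))
       = -2.200853
Iteration 2:
  f(0.020000) = 7.121608
  f(-2.200853) = 2.509509
  x_3 = -2.200853 - 2.509509×(-2.200853 - 0.020000)/(2.509509 - 7.121608)
       = -3.409250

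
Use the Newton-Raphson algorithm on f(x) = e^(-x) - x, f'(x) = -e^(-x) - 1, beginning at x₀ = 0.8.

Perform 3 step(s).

f(x) = e^(-x) - x
f'(x) = -e^(-x) - 1
x₀ = 0.8

Newton-Raphson formula: x_{n+1} = x_n - f(x_n)/f'(x_n)

Iteration 1:
  f(0.800000) = -0.350671
  f'(0.800000) = -1.449329
  x_1 = 0.800000 - (-0.350671)/(-1.449329) = 0.558046
Iteration 2:
  f(0.558046) = 0.014280
  f'(0.558046) = -1.572326
  x_2 = 0.558046 - 0.014280/(-1.572326) = 0.567128
Iteration 3:
  f(0.567128) = 0.000024
  f'(0.567128) = -1.567152
  x_3 = 0.567128 - 0.000024/(-1.567152) = 0.567143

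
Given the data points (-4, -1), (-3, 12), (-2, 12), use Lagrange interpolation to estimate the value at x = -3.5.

Lagrange interpolation formula:
P(x) = Σ yᵢ × Lᵢ(x)
where Lᵢ(x) = Π_{j≠i} (x - xⱼ)/(xᵢ - xⱼ)

L_0(-3.5) = (-3.5 - (-3))/(-4 - (-3)) × (-3.5 - (-2))/(-4 - (-2)) = 0.375000
L_1(-3.5) = (-3.5 - (-4))/(-3 - (-4)) × (-3.5 - (-2))/(-3 - (-2)) = 0.750000
L_2(-3.5) = (-3.5 - (-4))/(-2 - (-4)) × (-3.5 - (-3))/(-2 - (-3)) = -0.125000

P(-3.5) = (-1)×L_0(-3.5) + 12×L_1(-3.5) + 12×L_2(-3.5)
P(-3.5) = 7.125000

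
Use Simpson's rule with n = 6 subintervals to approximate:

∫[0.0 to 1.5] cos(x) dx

f(x) = cos(x)
a = 0.0, b = 1.5, n = 6
h = (b - a)/n = 0.250000

Simpson's rule: (h/3)[f(x₀) + 4f(x₁) + 2f(x₂) + ... + f(xₙ)]

x_0 = 0.0000, f(x_0) = 1.000000, coefficient = 1
x_1 = 0.2500, f(x_1) = 0.968912, coefficient = 4
x_2 = 0.5000, f(x_2) = 0.877583, coefficient = 2
x_3 = 0.7500, f(x_3) = 0.731689, coefficient = 4
x_4 = 1.0000, f(x_4) = 0.540302, coefficient = 2
x_5 = 1.2500, f(x_5) = 0.315322, coefficient = 4
x_6 = 1.5000, f(x_6) = 0.070737, coefficient = 1

I ≈ (0.250000/3) × 11.970202 = 0.997517
Exact value: 0.997495
Error: 0.000022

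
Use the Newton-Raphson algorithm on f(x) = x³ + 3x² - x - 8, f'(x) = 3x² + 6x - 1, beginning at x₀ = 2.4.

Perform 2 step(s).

f(x) = x³ + 3x² - x - 8
f'(x) = 3x² + 6x - 1
x₀ = 2.4

Newton-Raphson formula: x_{n+1} = x_n - f(x_n)/f'(x_n)

Iteration 1:
  f(2.400000) = 20.704000
  f'(2.400000) = 30.680000
  x_1 = 2.400000 - 20.704000/30.680000 = 1.725163
Iteration 2:
  f(1.725163) = 4.337807
  f'(1.725163) = 18.279540
  x_2 = 1.725163 - 4.337807/18.279540 = 1.487859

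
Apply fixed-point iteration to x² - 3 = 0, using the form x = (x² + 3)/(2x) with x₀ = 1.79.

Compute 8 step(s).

Equation: x² - 3 = 0
Fixed-point form: x = (x² + 3)/(2x)
x₀ = 1.79

x_1 = g(1.790000) = 1.732989
x_2 = g(1.732989) = 1.732051
x_3 = g(1.732051) = 1.732051
x_4 = g(1.732051) = 1.732051
x_5 = g(1.732051) = 1.732051
x_6 = g(1.732051) = 1.732051
x_7 = g(1.732051) = 1.732051
x_8 = g(1.732051) = 1.732051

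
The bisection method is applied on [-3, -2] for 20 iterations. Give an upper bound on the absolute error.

Bisection error bound: |error| ≤ (b-a)/2^n
|error| ≤ (-2 - (-3))/2^20 = 1/2^20
|error| ≤ 0.0000009537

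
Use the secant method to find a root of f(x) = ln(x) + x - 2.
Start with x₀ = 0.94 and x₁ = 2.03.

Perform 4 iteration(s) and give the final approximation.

f(x) = ln(x) + x - 2
x₀ = 0.94, x₁ = 2.03

Secant formula: x_{n+1} = x_n - f(x_n)(x_n - x_{n-1})/(f(x_n) - f(x_{n-1}))

Iteration 1:
  f(0.940000) = -1.121875
  f(2.030000) = 0.738036
  x_2 = 2.030000 - 0.738036×(2.030000 - 0.940000)/(0.738036 - (-1.121875))
       = 1.597475
Iteration 2:
  f(2.030000) = 0.738036
  f(1.597475) = 0.065898
  x_3 = 1.597475 - 0.065898×(1.597475 - 2.030000)/(0.065898 - 0.738036)
       = 1.555068
Iteration 3:
  f(1.597475) = 0.065898
  f(1.555068) = -0.003412
  x_4 = 1.555068 - (-0.003412)×(1.555068 - 1.597475)/(-0.003412 - 0.065898)
       = 1.557156
Iteration 4:
  f(1.555068) = -0.003412
  f(1.557156) = 0.000017
  x_5 = 1.557156 - 0.000017×(1.557156 - 1.555068)/(0.000017 - (-0.003412))
       = 1.557146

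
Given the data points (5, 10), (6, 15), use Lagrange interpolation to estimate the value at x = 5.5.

Lagrange interpolation formula:
P(x) = Σ yᵢ × Lᵢ(x)
where Lᵢ(x) = Π_{j≠i} (x - xⱼ)/(xᵢ - xⱼ)

L_0(5.5) = (5.5 - 6)/(5 - 6) = 0.500000
L_1(5.5) = (5.5 - 5)/(6 - 5) = 0.500000

P(5.5) = 10×L_0(5.5) + 15×L_1(5.5)
P(5.5) = 12.500000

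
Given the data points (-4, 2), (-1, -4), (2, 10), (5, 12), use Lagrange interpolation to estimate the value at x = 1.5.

Lagrange interpolation formula:
P(x) = Σ yᵢ × Lᵢ(x)
where Lᵢ(x) = Π_{j≠i} (x - xⱼ)/(xᵢ - xⱼ)

L_0(1.5) = (1.5 - (-1))/(-4 - (-1)) × (1.5 - 2)/(-4 - 2) × (1.5 - 5)/(-4 - 5) = -0.027006
L_1(1.5) = (1.5 - (-4))/(-1 - (-4)) × (1.5 - 2)/(-1 - 2) × (1.5 - 5)/(-1 - 5) = 0.178241
L_2(1.5) = (1.5 - (-4))/(2 - (-4)) × (1.5 - (-1))/(2 - (-1)) × (1.5 - 5)/(2 - 5) = 0.891204
L_3(1.5) = (1.5 - (-4))/(5 - (-4)) × (1.5 - (-1))/(5 - (-1)) × (1.5 - 2)/(5 - 2) = -0.042438

P(1.5) = 2×L_0(1.5) + (-4)×L_1(1.5) + 10×L_2(1.5) + 12×L_3(1.5)
P(1.5) = 7.635802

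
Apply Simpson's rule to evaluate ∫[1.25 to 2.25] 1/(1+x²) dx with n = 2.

f(x) = 1/(1+x²)
a = 1.25, b = 2.25, n = 2
h = (b - a)/n = 0.500000

Simpson's rule: (h/3)[f(x₀) + 4f(x₁) + 2f(x₂) + ... + f(xₙ)]

x_0 = 1.2500, f(x_0) = 0.390244, coefficient = 1
x_1 = 1.7500, f(x_1) = 0.246154, coefficient = 4
x_2 = 2.2500, f(x_2) = 0.164948, coefficient = 1

I ≈ (0.500000/3) × 1.539808 = 0.256635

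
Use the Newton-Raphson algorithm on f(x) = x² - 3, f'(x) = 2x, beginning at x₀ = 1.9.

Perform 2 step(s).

f(x) = x² - 3
f'(x) = 2x
x₀ = 1.9

Newton-Raphson formula: x_{n+1} = x_n - f(x_n)/f'(x_n)

Iteration 1:
  f(1.900000) = 0.610000
  f'(1.900000) = 3.800000
  x_1 = 1.900000 - 0.610000/3.800000 = 1.739474
Iteration 2:
  f(1.739474) = 0.025769
  f'(1.739474) = 3.478947
  x_2 = 1.739474 - 0.025769/3.478947 = 1.732067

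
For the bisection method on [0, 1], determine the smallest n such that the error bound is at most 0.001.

We need (b-a)/2^n ≤ 0.001
(1 - 0)/2^n ≤ 0.001
1/2^n ≤ 0.001
2^n ≥ 1000
n ≥ log₂(1000) = 9.97
n ≥ 10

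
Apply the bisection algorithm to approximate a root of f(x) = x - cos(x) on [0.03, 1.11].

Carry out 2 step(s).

f(x) = x - cos(x)
Initial interval: [0.03, 1.11]

Iteration 1:
  c_1 = (0.030000 + 1.110000)/2 = 0.570000
  f(c_1) = f(0.570000) = -0.271901
  f(a) × f(c) ≥ 0, new interval: [0.570000, 1.110000]
Iteration 2:
  c_2 = (0.570000 + 1.110000)/2 = 0.840000
  f(c_2) = f(0.840000) = 0.172537
  f(a) × f(c) < 0, new interval: [0.570000, 0.840000]

After 2 iteration(s), the approximation is c_2 = 0.840000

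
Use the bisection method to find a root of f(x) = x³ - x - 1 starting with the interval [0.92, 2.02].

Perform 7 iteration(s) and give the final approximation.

f(x) = x³ - x - 1
Initial interval: [0.92, 2.02]

Iteration 1:
  c_1 = (0.920000 + 2.020000)/2 = 1.470000
  f(c_1) = f(1.470000) = 0.706523
  f(a) × f(c) < 0, new interval: [0.920000, 1.470000]
Iteration 2:
  c_2 = (0.920000 + 1.470000)/2 = 1.195000
  f(c_2) = f(1.195000) = -0.488510
  f(a) × f(c) ≥ 0, new interval: [1.195000, 1.470000]
Iteration 3:
  c_3 = (1.195000 + 1.470000)/2 = 1.332500
  f(c_3) = f(1.332500) = 0.033429
  f(a) × f(c) < 0, new interval: [1.195000, 1.332500]
Iteration 4:
  c_4 = (1.195000 + 1.332500)/2 = 1.263750
  f(c_4) = f(1.263750) = -0.245460
  f(a) × f(c) ≥ 0, new interval: [1.263750, 1.332500]
Iteration 5:
  c_5 = (1.263750 + 1.332500)/2 = 1.298125
  f(c_5) = f(1.298125) = -0.110618
  f(a) × f(c) ≥ 0, new interval: [1.298125, 1.332500]
Iteration 6:
  c_6 = (1.298125 + 1.332500)/2 = 1.315313
  f(c_6) = f(1.315313) = -0.039760
  f(a) × f(c) ≥ 0, new interval: [1.315313, 1.332500]
Iteration 7:
  c_7 = (1.315313 + 1.332500)/2 = 1.323906
  f(c_7) = f(1.323906) = -0.003459
  f(a) × f(c) ≥ 0, new interval: [1.323906, 1.332500]

After 7 iteration(s), the approximation is c_7 = 1.323906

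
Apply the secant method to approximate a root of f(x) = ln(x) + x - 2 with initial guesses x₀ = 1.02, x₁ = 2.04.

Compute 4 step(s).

f(x) = ln(x) + x - 2
x₀ = 1.02, x₁ = 2.04

Secant formula: x_{n+1} = x_n - f(x_n)(x_n - x_{n-1})/(f(x_n) - f(x_{n-1}))

Iteration 1:
  f(1.020000) = -0.960197
  f(2.040000) = 0.752950
  x_2 = 2.040000 - 0.752950×(2.040000 - 1.020000)/(0.752950 - (-0.960197))
       = 1.591697
Iteration 2:
  f(2.040000) = 0.752950
  f(1.591697) = 0.056498
  x_3 = 1.591697 - 0.056498×(1.591697 - 2.040000)/(0.056498 - 0.752950)
       = 1.555330
Iteration 3:
  f(1.591697) = 0.056498
  f(1.555330) = -0.002983
  x_4 = 1.555330 - (-0.002983)×(1.555330 - 1.591697)/(-0.002983 - 0.056498)
       = 1.557153
Iteration 4:
  f(1.555330) = -0.002983
  f(1.557153) = 0.000013
  x_5 = 1.557153 - 0.000013×(1.557153 - 1.555330)/(0.000013 - (-0.002983))
       = 1.557146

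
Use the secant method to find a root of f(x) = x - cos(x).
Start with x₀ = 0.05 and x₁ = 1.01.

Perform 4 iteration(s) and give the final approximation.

f(x) = x - cos(x)
x₀ = 0.05, x₁ = 1.01

Secant formula: x_{n+1} = x_n - f(x_n)(x_n - x_{n-1})/(f(x_n) - f(x_{n-1}))

Iteration 1:
  f(0.050000) = -0.948750
  f(1.010000) = 0.478139
  x_2 = 1.010000 - 0.478139×(1.010000 - 0.050000)/(0.478139 - (-0.948750))
       = 0.688312
Iteration 2:
  f(1.010000) = 0.478139
  f(0.688312) = -0.084008
  x_3 = 0.688312 - (-0.084008)×(0.688312 - 1.010000)/(-0.084008 - 0.478139)
       = 0.736385
Iteration 3:
  f(0.688312) = -0.084008
  f(0.736385) = -0.004516
  x_4 = 0.736385 - (-0.004516)×(0.736385 - 0.688312)/(-0.004516 - (-0.084008))
       = 0.739116
Iteration 4:
  f(0.736385) = -0.004516
  f(0.739116) = 0.000052
  x_5 = 0.739116 - 0.000052×(0.739116 - 0.736385)/(0.000052 - (-0.004516))
       = 0.739085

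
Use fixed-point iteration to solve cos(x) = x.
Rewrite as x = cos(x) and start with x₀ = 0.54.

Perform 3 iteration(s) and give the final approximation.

Equation: cos(x) = x
Fixed-point form: x = cos(x)
x₀ = 0.54

x_1 = g(0.540000) = 0.857709
x_2 = g(0.857709) = 0.654172
x_3 = g(0.654172) = 0.793552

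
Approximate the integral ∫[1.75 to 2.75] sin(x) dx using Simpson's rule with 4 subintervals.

f(x) = sin(x)
a = 1.75, b = 2.75, n = 4
h = (b - a)/n = 0.250000

Simpson's rule: (h/3)[f(x₀) + 4f(x₁) + 2f(x₂) + ... + f(xₙ)]

x_0 = 1.7500, f(x_0) = 0.983986, coefficient = 1
x_1 = 2.0000, f(x_1) = 0.909297, coefficient = 4
x_2 = 2.2500, f(x_2) = 0.778073, coefficient = 2
x_3 = 2.5000, f(x_3) = 0.598472, coefficient = 4
x_4 = 2.7500, f(x_4) = 0.381661, coefficient = 1

I ≈ (0.250000/3) × 8.952872 = 0.746073
Exact value: 0.746056
Error: 0.000016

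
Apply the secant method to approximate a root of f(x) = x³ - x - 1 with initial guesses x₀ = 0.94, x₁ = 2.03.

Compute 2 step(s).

f(x) = x³ - x - 1
x₀ = 0.94, x₁ = 2.03

Secant formula: x_{n+1} = x_n - f(x_n)(x_n - x_{n-1})/(f(x_n) - f(x_{n-1}))

Iteration 1:
  f(0.940000) = -1.109416
  f(2.030000) = 5.335427
  x_2 = 2.030000 - 5.335427×(2.030000 - 0.940000)/(5.335427 - (-1.109416))
       = 1.127633
Iteration 2:
  f(2.030000) = 5.335427
  f(1.127633) = -0.693785
  x_3 = 1.127633 - (-0.693785)×(1.127633 - 2.030000)/(-0.693785 - 5.335427)
       = 1.231469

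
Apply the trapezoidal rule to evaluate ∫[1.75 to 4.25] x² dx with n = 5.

f(x) = x²
a = 1.75, b = 4.25, n = 5
h = (b - a)/n = 0.500000

Trapezoidal rule: (h/2)[f(x₀) + 2f(x₁) + 2f(x₂) + ... + f(xₙ)]

x_0 = 1.7500, f(x_0) = 3.062500, coefficient = 1
x_1 = 2.2500, f(x_1) = 5.062500, coefficient = 2
x_2 = 2.7500, f(x_2) = 7.562500, coefficient = 2
x_3 = 3.2500, f(x_3) = 10.562500, coefficient = 2
x_4 = 3.7500, f(x_4) = 14.062500, coefficient = 2
x_5 = 4.2500, f(x_5) = 18.062500, coefficient = 1

I ≈ (0.500000/2) × 95.625000 = 23.906250
Exact value: 23.802083
Error: 0.104167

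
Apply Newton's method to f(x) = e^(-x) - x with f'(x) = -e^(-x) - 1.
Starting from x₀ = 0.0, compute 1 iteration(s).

f(x) = e^(-x) - x
f'(x) = -e^(-x) - 1
x₀ = 0.0

Newton-Raphson formula: x_{n+1} = x_n - f(x_n)/f'(x_n)

Iteration 1:
  f(0.000000) = 1.000000
  f'(0.000000) = -2.000000
  x_1 = 0.000000 - 1.000000/(-2.000000) = 0.500000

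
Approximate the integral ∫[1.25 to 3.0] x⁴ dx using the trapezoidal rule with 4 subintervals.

f(x) = x⁴
a = 1.25, b = 3.0, n = 4
h = (b - a)/n = 0.437500

Trapezoidal rule: (h/2)[f(x₀) + 2f(x₁) + 2f(x₂) + ... + f(xₙ)]

x_0 = 1.2500, f(x_0) = 2.441406, coefficient = 1
x_1 = 1.6875, f(x_1) = 8.109146, coefficient = 2
x_2 = 2.1250, f(x_2) = 20.390869, coefficient = 2
x_3 = 2.5625, f(x_3) = 43.117691, coefficient = 2
x_4 = 3.0000, f(x_4) = 81.000000, coefficient = 1

I ≈ (0.437500/2) × 226.676819 = 49.585554
Exact value: 47.989648
Error: 1.595906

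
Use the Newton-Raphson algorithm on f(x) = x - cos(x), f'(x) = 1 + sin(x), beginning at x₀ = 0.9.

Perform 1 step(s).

f(x) = x - cos(x)
f'(x) = 1 + sin(x)
x₀ = 0.9

Newton-Raphson formula: x_{n+1} = x_n - f(x_n)/f'(x_n)

Iteration 1:
  f(0.900000) = 0.278390
  f'(0.900000) = 1.783327
  x_1 = 0.900000 - 0.278390/1.783327 = 0.743893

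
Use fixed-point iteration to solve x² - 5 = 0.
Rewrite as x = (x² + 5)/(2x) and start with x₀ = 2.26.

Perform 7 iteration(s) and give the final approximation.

Equation: x² - 5 = 0
Fixed-point form: x = (x² + 5)/(2x)
x₀ = 2.26

x_1 = g(2.260000) = 2.236195
x_2 = g(2.236195) = 2.236068
x_3 = g(2.236068) = 2.236068
x_4 = g(2.236068) = 2.236068
x_5 = g(2.236068) = 2.236068
x_6 = g(2.236068) = 2.236068
x_7 = g(2.236068) = 2.236068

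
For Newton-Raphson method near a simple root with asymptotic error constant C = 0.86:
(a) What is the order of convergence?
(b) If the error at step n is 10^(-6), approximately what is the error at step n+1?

(a) Newton-Raphson has quadratic (order 2) convergence near simple roots.
    This means |e_{n+1}| ≈ C|e_n|².

(b) With |e_n| = 10^(-6) and C = 0.86:
    |e_{n+1}| ≈ 0.86 × (10^(-6))² = 0.86 × 10^(-12)

(a) 2 (quadratic); (b) |e_{n+1}| ≈ 8.600e-13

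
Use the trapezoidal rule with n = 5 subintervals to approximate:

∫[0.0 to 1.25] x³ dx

f(x) = x³
a = 0.0, b = 1.25, n = 5
h = (b - a)/n = 0.250000

Trapezoidal rule: (h/2)[f(x₀) + 2f(x₁) + 2f(x₂) + ... + f(xₙ)]

x_0 = 0.0000, f(x_0) = 0.000000, coefficient = 1
x_1 = 0.2500, f(x_1) = 0.015625, coefficient = 2
x_2 = 0.5000, f(x_2) = 0.125000, coefficient = 2
x_3 = 0.7500, f(x_3) = 0.421875, coefficient = 2
x_4 = 1.0000, f(x_4) = 1.000000, coefficient = 2
x_5 = 1.2500, f(x_5) = 1.953125, coefficient = 1

I ≈ (0.250000/2) × 5.078125 = 0.634766
Exact value: 0.610352
Error: 0.024414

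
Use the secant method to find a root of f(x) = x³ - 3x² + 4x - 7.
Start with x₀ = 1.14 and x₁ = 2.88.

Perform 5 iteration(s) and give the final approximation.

f(x) = x³ - 3x² + 4x - 7
x₀ = 1.14, x₁ = 2.88

Secant formula: x_{n+1} = x_n - f(x_n)(x_n - x_{n-1})/(f(x_n) - f(x_{n-1}))

Iteration 1:
  f(1.140000) = -4.857256
  f(2.880000) = 3.524672
  x_2 = 2.880000 - 3.524672×(2.880000 - 1.140000)/(3.524672 - (-4.857256))
       = 2.148315
Iteration 2:
  f(2.880000) = 3.524672
  f(2.148315) = -2.337484
  x_3 = 2.148315 - (-2.337484)×(2.148315 - 2.880000)/(-2.337484 - 3.524672)
       = 2.440068
Iteration 3:
  f(2.148315) = -2.337484
  f(2.440068) = -0.573523
  x_4 = 2.440068 - (-0.573523)×(2.440068 - 2.148315)/(-0.573523 - (-2.337484))
       = 2.534927
Iteration 4:
  f(2.440068) = -0.573523
  f(2.534927) = 0.151216
  x_5 = 2.534927 - 0.151216×(2.534927 - 2.440068)/(0.151216 - (-0.573523))
       = 2.515135
Iteration 5:
  f(2.534927) = 0.151216
  f(2.515135) = -0.006671
  x_6 = 2.515135 - (-0.006671)×(2.515135 - 2.534927)/(-0.006671 - 0.151216)
       = 2.515971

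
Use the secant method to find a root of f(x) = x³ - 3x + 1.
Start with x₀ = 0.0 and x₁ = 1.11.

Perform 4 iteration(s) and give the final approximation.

f(x) = x³ - 3x + 1
x₀ = 0.0, x₁ = 1.11

Secant formula: x_{n+1} = x_n - f(x_n)(x_n - x_{n-1})/(f(x_n) - f(x_{n-1}))

Iteration 1:
  f(0.000000) = 1.000000
  f(1.110000) = -0.962369
  x_2 = 1.110000 - (-0.962369)×(1.110000 - 0.000000)/(-0.962369 - 1.000000)
       = 0.565643
Iteration 2:
  f(1.110000) = -0.962369
  f(0.565643) = -0.515950
  x_3 = 0.565643 - (-0.515950)×(0.565643 - 1.110000)/(-0.515950 - (-0.962369))
       = -0.063500
Iteration 3:
  f(0.565643) = -0.515950
  f(-0.063500) = 1.190243
  x_4 = -0.063500 - 1.190243×(-0.063500 - 0.565643)/(1.190243 - (-0.515950))
       = 0.375391
Iteration 4:
  f(-0.063500) = 1.190243
  f(0.375391) = -0.073274
  x_5 = 0.375391 - (-0.073274)×(0.375391 - (-0.063500))/(-0.073274 - 1.190243)
       = 0.349939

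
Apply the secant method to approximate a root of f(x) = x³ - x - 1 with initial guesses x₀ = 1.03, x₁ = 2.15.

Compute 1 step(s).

f(x) = x³ - x - 1
x₀ = 1.03, x₁ = 2.15

Secant formula: x_{n+1} = x_n - f(x_n)(x_n - x_{n-1})/(f(x_n) - f(x_{n-1}))

Iteration 1:
  f(1.030000) = -0.937273
  f(2.150000) = 6.788375
  x_2 = 2.150000 - 6.788375×(2.150000 - 1.030000)/(6.788375 - (-0.937273))
       = 1.165878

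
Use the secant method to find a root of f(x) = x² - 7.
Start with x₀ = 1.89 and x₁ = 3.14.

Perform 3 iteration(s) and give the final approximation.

f(x) = x² - 7
x₀ = 1.89, x₁ = 3.14

Secant formula: x_{n+1} = x_n - f(x_n)(x_n - x_{n-1})/(f(x_n) - f(x_{n-1}))

Iteration 1:
  f(1.890000) = -3.427900
  f(3.140000) = 2.859600
  x_2 = 3.140000 - 2.859600×(3.140000 - 1.890000)/(2.859600 - (-3.427900))
       = 2.571491
Iteration 2:
  f(3.140000) = 2.859600
  f(2.571491) = -0.387434
  x_3 = 2.571491 - (-0.387434)×(2.571491 - 3.140000)/(-0.387434 - 2.859600)
       = 2.639325
Iteration 3:
  f(2.571491) = -0.387434
  f(2.639325) = -0.033963
  x_4 = 2.639325 - (-0.033963)×(2.639325 - 2.571491)/(-0.033963 - (-0.387434))
       = 2.645843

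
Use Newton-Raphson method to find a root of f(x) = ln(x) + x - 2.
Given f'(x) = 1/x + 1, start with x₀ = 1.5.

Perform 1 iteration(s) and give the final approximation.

f(x) = ln(x) + x - 2
f'(x) = 1/x + 1
x₀ = 1.5

Newton-Raphson formula: x_{n+1} = x_n - f(x_n)/f'(x_n)

Iteration 1:
  f(1.500000) = -0.094535
  f'(1.500000) = 1.666667
  x_1 = 1.500000 - (-0.094535)/1.666667 = 1.556721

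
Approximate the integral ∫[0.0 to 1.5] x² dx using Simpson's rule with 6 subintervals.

f(x) = x²
a = 0.0, b = 1.5, n = 6
h = (b - a)/n = 0.250000

Simpson's rule: (h/3)[f(x₀) + 4f(x₁) + 2f(x₂) + ... + f(xₙ)]

x_0 = 0.0000, f(x_0) = 0.000000, coefficient = 1
x_1 = 0.2500, f(x_1) = 0.062500, coefficient = 4
x_2 = 0.5000, f(x_2) = 0.250000, coefficient = 2
x_3 = 0.7500, f(x_3) = 0.562500, coefficient = 4
x_4 = 1.0000, f(x_4) = 1.000000, coefficient = 2
x_5 = 1.2500, f(x_5) = 1.562500, coefficient = 4
x_6 = 1.5000, f(x_6) = 2.250000, coefficient = 1

I ≈ (0.250000/3) × 13.500000 = 1.125000
Exact value: 1.125000
Error: 0.000000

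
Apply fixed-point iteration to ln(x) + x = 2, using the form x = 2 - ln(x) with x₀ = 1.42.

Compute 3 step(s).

Equation: ln(x) + x = 2
Fixed-point form: x = 2 - ln(x)
x₀ = 1.42

x_1 = g(1.420000) = 1.649343
x_2 = g(1.649343) = 1.499623
x_3 = g(1.499623) = 1.594786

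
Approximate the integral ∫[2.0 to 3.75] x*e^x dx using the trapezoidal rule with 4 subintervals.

f(x) = x*e^x
a = 2.0, b = 3.75, n = 4
h = (b - a)/n = 0.437500

Trapezoidal rule: (h/2)[f(x₀) + 2f(x₁) + 2f(x₂) + ... + f(xₙ)]

x_0 = 2.0000, f(x_0) = 14.778112, coefficient = 1
x_1 = 2.4375, f(x_1) = 27.895710, coefficient = 2
x_2 = 2.8750, f(x_2) = 50.960594, coefficient = 2
x_3 = 3.3125, f(x_3) = 90.940295, coefficient = 2
x_4 = 3.7500, f(x_4) = 159.454058, coefficient = 1

I ≈ (0.437500/2) × 513.825369 = 112.399299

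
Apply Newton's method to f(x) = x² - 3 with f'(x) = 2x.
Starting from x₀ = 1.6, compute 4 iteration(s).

f(x) = x² - 3
f'(x) = 2x
x₀ = 1.6

Newton-Raphson formula: x_{n+1} = x_n - f(x_n)/f'(x_n)

Iteration 1:
  f(1.600000) = -0.440000
  f'(1.600000) = 3.200000
  x_1 = 1.600000 - (-0.440000)/3.200000 = 1.737500
Iteration 2:
  f(1.737500) = 0.018906
  f'(1.737500) = 3.475000
  x_2 = 1.737500 - 0.018906/3.475000 = 1.732059
Iteration 3:
  f(1.732059) = 0.000030
  f'(1.732059) = 3.464119
  x_3 = 1.732059 - 0.000030/3.464119 = 1.732051
Iteration 4:
  f(1.732051) = 0.000000
  f'(1.732051) = 3.464102
  x_4 = 1.732051 - 0.000000/3.464102 = 1.732051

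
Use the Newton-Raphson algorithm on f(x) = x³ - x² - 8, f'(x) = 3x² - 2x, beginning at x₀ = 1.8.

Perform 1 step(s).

f(x) = x³ - x² - 8
f'(x) = 3x² - 2x
x₀ = 1.8

Newton-Raphson formula: x_{n+1} = x_n - f(x_n)/f'(x_n)

Iteration 1:
  f(1.800000) = -5.408000
  f'(1.800000) = 6.120000
  x_1 = 1.800000 - (-5.408000)/6.120000 = 2.683660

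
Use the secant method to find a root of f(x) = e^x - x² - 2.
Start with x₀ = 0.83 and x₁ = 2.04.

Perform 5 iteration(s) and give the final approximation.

f(x) = e^x - x² - 2
x₀ = 0.83, x₁ = 2.04

Secant formula: x_{n+1} = x_n - f(x_n)(x_n - x_{n-1})/(f(x_n) - f(x_{n-1}))

Iteration 1:
  f(0.830000) = -0.395581
  f(2.040000) = 1.529009
  x_2 = 2.040000 - 1.529009×(2.040000 - 0.830000)/(1.529009 - (-0.395581))
       = 1.078704
Iteration 2:
  f(2.040000) = 1.529009
  f(1.078704) = -0.222737
  x_3 = 1.078704 - (-0.222737)×(1.078704 - 2.040000)/(-0.222737 - 1.529009)
       = 1.200934
Iteration 3:
  f(1.078704) = -0.222737
  f(1.200934) = -0.119023
  x_4 = 1.200934 - (-0.119023)×(1.200934 - 1.078704)/(-0.119023 - (-0.222737))
       = 1.341207
Iteration 4:
  f(1.200934) = -0.119023
  f(1.341207) = 0.024820
  x_5 = 1.341207 - 0.024820×(1.341207 - 1.200934)/(0.024820 - (-0.119023))
       = 1.317003
Iteration 5:
  f(1.341207) = 0.024820
  f(1.317003) = -0.002277
  x_6 = 1.317003 - (-0.002277)×(1.317003 - 1.341207)/(-0.002277 - 0.024820)
       = 1.319038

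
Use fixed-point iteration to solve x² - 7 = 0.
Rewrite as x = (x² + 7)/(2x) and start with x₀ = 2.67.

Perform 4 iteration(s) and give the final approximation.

Equation: x² - 7 = 0
Fixed-point form: x = (x² + 7)/(2x)
x₀ = 2.67

x_1 = g(2.670000) = 2.645861
x_2 = g(2.645861) = 2.645751
x_3 = g(2.645751) = 2.645751
x_4 = g(2.645751) = 2.645751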